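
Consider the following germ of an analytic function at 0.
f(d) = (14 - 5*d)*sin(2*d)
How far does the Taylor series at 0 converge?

The factor sin(2*d) is entire and contributes no finite singular point.
The polynomial part has no poles.
No finite singular points: the Taylor series at 0 converges everywhere.

The radius of convergence is infinite.


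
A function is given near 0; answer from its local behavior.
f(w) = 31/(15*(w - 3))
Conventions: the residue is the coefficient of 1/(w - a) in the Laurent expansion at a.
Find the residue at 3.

The residue is 31/15.

At the order-1 pole 3 set g(w) = (w - (3))*f(w) = 31/15.
Simple pole: residue = g(a) at a = 3, which is 31/15.


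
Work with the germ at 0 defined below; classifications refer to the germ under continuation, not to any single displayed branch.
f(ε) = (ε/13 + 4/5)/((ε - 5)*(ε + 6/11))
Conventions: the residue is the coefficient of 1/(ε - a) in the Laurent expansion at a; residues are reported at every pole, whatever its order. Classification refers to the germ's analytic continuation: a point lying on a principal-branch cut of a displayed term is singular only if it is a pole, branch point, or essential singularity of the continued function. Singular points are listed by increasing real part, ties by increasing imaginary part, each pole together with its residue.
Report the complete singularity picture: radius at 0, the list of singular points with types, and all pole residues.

Denominator factor (ε - 5): pole of order 1 at 5, modulus 5.
Denominator factor (ε + 6/11): pole of order 1 at -6/11, modulus 6/11.
The radius of convergence is the smallest modulus among the singular points: 6/11.
At the order-1 pole -6/11 set g(ε) = (ε - (-6/11))*f(ε) = (ε/13 + 4/5)/(ε - 5).
Simple pole: residue = g(a) at a = -6/11, which is -542/3965.
At the order-1 pole 5 set g(ε) = (ε - (5))*f(ε) = (ε/13 + 4/5)/(ε + 6/11).
Simple pole: residue = g(a) at a = 5, which is 847/3965.
List the singular points by increasing real part (a conjugate pair: the negative imaginary part first).

Radius of convergence at 0: 6/11.
At -6/11: a pole of order 1; residue -542/3965.
At 5: a pole of order 1; residue 847/3965.


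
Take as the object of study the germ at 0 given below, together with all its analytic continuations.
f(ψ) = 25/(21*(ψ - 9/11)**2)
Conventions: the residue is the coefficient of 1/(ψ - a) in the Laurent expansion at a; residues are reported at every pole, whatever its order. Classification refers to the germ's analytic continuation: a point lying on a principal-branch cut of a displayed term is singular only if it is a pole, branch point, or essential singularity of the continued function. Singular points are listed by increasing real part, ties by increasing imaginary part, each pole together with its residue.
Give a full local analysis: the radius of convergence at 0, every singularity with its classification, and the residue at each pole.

Radius of convergence at 0: 9/11.
At 9/11: a pole of order 2; residue 0.

Denominator factor (ψ - 9/11)^2: pole of order 2 at 9/11, modulus 9/11.
The radius of convergence is the smallest modulus among the singular points: 9/11.
At the order-2 pole 9/11 set g(ψ) = (ψ - (9/11))^2*f(ψ) = 25/21.
Order-2 pole: residue = g'(a); g'(9/11) = 0, so the residue is 0.


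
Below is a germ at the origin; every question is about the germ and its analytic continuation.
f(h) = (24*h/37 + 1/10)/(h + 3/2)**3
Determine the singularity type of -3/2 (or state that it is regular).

The denominator factor h + 3/2 vanishes at -3/2 and appears to the power 3; the numerator there equals -323/370, nonzero, and no other factor vanishes.
Hence a pole whose order is the multiplicity, 3.

The point is a pole of order 3.


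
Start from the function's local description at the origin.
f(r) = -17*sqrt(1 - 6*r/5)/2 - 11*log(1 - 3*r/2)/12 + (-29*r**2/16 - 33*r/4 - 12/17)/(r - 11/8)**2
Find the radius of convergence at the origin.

Denominator factor (r - 11/8)^2: pole of order 2 at 11/8, modulus 11/8.
Branch term (-17/2)*sqrt(1 - r/(5/6)): its argument vanishes at r = 5/6, a square-root branch point, modulus 5/6.
Branch term (-11/12)*log(1 - r/(2/3)): its argument vanishes at r = 2/3, a logarithmic branch point, modulus 2/3.
The radius of convergence is the smallest modulus among the singular points: 2/3.

The radius of convergence is 2/3.


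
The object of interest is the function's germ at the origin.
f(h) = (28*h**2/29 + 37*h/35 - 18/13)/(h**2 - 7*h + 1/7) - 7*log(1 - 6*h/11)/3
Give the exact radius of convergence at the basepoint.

Denominator factor (h**2 - 7*h + 1/7): discriminant 339/7, real irrational roots 7/2 + (1/14)*sqrt(2373) and 7/2 - (1/14)*sqrt(2373); poles of order 1, moduli 7/2 + (1/14)*sqrt(2373) and 7/2 - (1/14)*sqrt(2373).
Branch term (-7/3)*log(1 - h/(11/6)): its argument vanishes at h = 11/6, a logarithmic branch point, modulus 11/6.
The radius of convergence is the smallest modulus among the singular points: 7/2 - (1/14)*sqrt(2373).

The radius of convergence is 7/2 - (1/14)*sqrt(2373).


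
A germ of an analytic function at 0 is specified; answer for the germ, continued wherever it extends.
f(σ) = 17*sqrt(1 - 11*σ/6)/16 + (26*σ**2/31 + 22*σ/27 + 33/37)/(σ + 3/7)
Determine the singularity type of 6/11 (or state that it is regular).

The point is an algebraic (square-root) branch point.

The term (17/16)*sqrt(1 - σ/(6/11)) has argument 1 - 6/11/(6/11) = 0 at 6/11: a square-root (algebraic, two-sheeted) branch point; the remaining terms are analytic or single-valued there.


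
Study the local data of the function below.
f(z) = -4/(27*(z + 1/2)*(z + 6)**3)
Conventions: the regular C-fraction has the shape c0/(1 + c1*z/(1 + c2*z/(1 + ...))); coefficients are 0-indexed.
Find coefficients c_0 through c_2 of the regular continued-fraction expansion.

Taylor coefficients (expand at 0): a_0 = -1/729, a_1 = 5/1458, a_2 = -31/4374.
c0 = a_0 = -1/729. Peel one level at a time: if S = 1 + c*z/S' with S'(0) = 1, then c is the z-coefficient of S and S' = c*z/(S - 1).
S_1 = c0/f = 1 + (5/2)*z + (13/12)*z^2 + ...; c1 = 5/2.
S_2 = c1*z/(S_1 - 1) = 1 + (-13/30)*z + ...; c2 = -13/30.

The regular C-fraction coefficients are [-1/729, 5/2, -13/30].


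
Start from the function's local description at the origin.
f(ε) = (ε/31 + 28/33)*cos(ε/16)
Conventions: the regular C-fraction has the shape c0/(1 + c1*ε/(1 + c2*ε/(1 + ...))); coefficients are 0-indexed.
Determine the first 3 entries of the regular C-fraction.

The regular C-fraction coefficients are [28/33, -33/868, 81937/916608].

Taylor coefficients (expand at 0): a_0 = 28/33, a_1 = 1/31, a_2 = -7/4224.
c0 = a_0 = 28/33. Peel one level at a time: if S = 1 + c*ε/S' with S'(0) = 1, then c is the ε-coefficient of S and S' = c*ε/(S - 1).
S_1 = c0/f = 1 + (-33/868)*ε + (81937/24109568)*ε^2 + ...; c1 = -33/868.
S_2 = c1*ε/(S_1 - 1) = 1 + (81937/916608)*ε + ...; c2 = 81937/916608.


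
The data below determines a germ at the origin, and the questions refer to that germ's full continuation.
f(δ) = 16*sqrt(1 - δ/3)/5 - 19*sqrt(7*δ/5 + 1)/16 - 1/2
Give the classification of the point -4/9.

There is no denominator, hence no pole anywhere.
Branch term sqrt(1 - δ/(3)): argument at -4/9 is 31/27, nonzero, so -4/9 is not its branch point (a point on a principal cut is still regular for the continued germ).
Branch term sqrt(1 - δ/(-5/7)): argument at -4/9 is 17/45, nonzero, so -4/9 is not its branch point (a point on a principal cut is still regular for the continued germ).
So the germ continues analytically to -4/9.

The point is a regular point.


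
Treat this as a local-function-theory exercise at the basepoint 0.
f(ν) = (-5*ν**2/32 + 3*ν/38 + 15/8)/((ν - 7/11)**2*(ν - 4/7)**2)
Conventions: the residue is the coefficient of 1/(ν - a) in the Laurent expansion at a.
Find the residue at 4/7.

At the order-2 pole 4/7 set g(ν) = (ν - (4/7))^2*f(ν) = (-5*ν**2/32 + 3*ν/38 + 15/8)/(ν - 7/11)**2.
Order-2 pole: residue = g'(a); g'(4/7) = 64738751/4750, so the residue is 64738751/4750.

The residue is 64738751/4750.


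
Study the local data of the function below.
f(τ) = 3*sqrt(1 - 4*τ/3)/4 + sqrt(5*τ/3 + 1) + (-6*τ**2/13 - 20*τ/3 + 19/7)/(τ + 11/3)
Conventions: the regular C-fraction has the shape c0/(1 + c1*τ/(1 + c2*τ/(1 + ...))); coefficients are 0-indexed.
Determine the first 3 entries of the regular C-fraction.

The regular C-fraction coefficients are [767/308, 17144/25311, -19198207/26298896].

Taylor coefficients (expand at 0): a_0 = 767/308, a_1 = -4286/2541, a_2 = -774701/8720712.
c0 = a_0 = 767/308. Peel one level at a time: if S = 1 + c*τ/S' with S'(0) = 1, then c is the τ-coefficient of S and S' = c*τ/(S - 1).
S_1 = c0/f = 1 + (17144/25311)*τ + (19198207/38827074)*τ^2 + ...; c1 = 17144/25311.
S_2 = c1*τ/(S_1 - 1) = 1 + (-19198207/26298896)*τ + ...; c2 = -19198207/26298896.


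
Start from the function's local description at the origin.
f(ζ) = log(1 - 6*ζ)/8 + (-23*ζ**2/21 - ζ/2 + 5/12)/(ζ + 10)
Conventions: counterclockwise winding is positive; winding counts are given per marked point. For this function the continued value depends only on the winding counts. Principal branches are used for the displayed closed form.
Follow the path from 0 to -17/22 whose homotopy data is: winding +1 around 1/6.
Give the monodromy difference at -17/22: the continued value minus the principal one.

Continued minus principal equals (1/4)*pi*i.

The rational part is single-valued and drops out of the difference; each branch term changes only by its own monodromy.
(1/8)*log(1 - ζ/(1/6)): each positive loop around 1/6 adds 2*pi*i to the log, so winding +1 contributes (1/8)*(1)*2*pi*i = (1/4)*pi*i.
Summing the contributions at ζ = -17/22 gives (1/4)*pi*i.


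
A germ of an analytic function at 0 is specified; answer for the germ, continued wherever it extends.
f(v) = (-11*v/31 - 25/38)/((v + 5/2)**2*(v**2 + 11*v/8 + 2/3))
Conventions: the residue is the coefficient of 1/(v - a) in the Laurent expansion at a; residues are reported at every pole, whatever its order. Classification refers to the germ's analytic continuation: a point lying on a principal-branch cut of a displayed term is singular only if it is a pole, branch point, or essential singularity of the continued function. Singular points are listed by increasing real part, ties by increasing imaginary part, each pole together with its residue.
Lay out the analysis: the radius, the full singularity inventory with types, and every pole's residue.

Radius of convergence at 0: (1/3)*sqrt(6).
At -5/2: a pole of order 2; residue -547824/16426621.
At (-11/16) - ((1/48)*sqrt(447))*i: a pole of order 1; residue (273912/16426621) - ((16600728/2447566529)*sqrt(447))*i.
At (-11/16) + ((1/48)*sqrt(447))*i: a pole of order 1; residue (273912/16426621) + ((16600728/2447566529)*sqrt(447))*i.

Denominator factor (v + 5/2)^2: pole of order 2 at -5/2, modulus 5/2.
Denominator factor (v**2 + 11*v/8 + 2/3): discriminant -149/192, complex-conjugate roots (-11/16) + ((1/48)*sqrt(447))*i and (-11/16) - ((1/48)*sqrt(447))*i; poles of order 1, moduli (1/3)*sqrt(6) and (1/3)*sqrt(6).
The radius of convergence is the smallest modulus among the singular points: (1/3)*sqrt(6).
At the order-2 pole -5/2 set g(v) = (v - (-5/2))^2*f(v) = (-11*v/31 - 25/38)/(v**2 + 11*v/8 + 2/3).
Order-2 pole: residue = g'(a); g'(-5/2) = -547824/16426621, so the residue is -547824/16426621.
The factor v**2 + 11*v/8 + 2/3 splits as (v - a)(v - a') with a = (-11/16) - ((1/48)*sqrt(447))*i, a' = (-11/16) + ((1/48)*sqrt(447))*i. At the order-1 pole a set g(v) = (v - a)*f(v) = [(-11*v/31 - 25/38)/(v + 5/2)**2] / (v - a').
Simple pole: residue = g(a) at a = (-11/16) - ((1/48)*sqrt(447))*i, which is (273912/16426621) - ((16600728/2447566529)*sqrt(447))*i.
The factor v**2 + 11*v/8 + 2/3 splits as (v - a)(v - a') with a = (-11/16) + ((1/48)*sqrt(447))*i, a' = (-11/16) - ((1/48)*sqrt(447))*i. At the order-1 pole a set g(v) = (v - a)*f(v) = [(-11*v/31 - 25/38)/(v + 5/2)**2] / (v - a').
Simple pole: residue = g(a) at a = (-11/16) + ((1/48)*sqrt(447))*i, which is (273912/16426621) + ((16600728/2447566529)*sqrt(447))*i.
List the singular points by increasing real part (a conjugate pair: the negative imaginary part first).


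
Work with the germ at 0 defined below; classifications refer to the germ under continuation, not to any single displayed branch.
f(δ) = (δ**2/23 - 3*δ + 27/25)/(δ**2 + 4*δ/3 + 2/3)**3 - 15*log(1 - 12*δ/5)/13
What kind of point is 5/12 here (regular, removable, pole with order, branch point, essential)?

The term (-15/13)*log(1 - δ/(5/12)) has argument 1 - 5/12/(5/12) = 0 at 5/12: a logarithmic (infinitely-sheeted) branch point; the remaining terms are analytic or single-valued there.

The point is a logarithmic branch point.


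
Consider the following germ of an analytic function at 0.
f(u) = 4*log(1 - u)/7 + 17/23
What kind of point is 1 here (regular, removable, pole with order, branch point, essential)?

The term (4/7)*log(1 - u/(1)) has argument 1 - 1/(1) = 0 at 1: a logarithmic (infinitely-sheeted) branch point; the remaining terms are analytic or single-valued there.

The point is a logarithmic branch point.


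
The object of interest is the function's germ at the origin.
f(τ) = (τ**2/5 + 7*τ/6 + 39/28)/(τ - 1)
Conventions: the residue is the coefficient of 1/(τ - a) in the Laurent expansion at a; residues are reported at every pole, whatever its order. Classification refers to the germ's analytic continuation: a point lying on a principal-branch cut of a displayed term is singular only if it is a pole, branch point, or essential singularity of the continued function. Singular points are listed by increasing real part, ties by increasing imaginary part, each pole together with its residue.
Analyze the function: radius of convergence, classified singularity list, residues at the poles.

Radius of convergence at 0: 1.
At 1: a pole of order 1; residue 1159/420.

Denominator factor (τ - 1): pole of order 1 at 1, modulus 1.
The radius of convergence is the smallest modulus among the singular points: 1.
At the order-1 pole 1 set g(τ) = (τ - (1))*f(τ) = τ**2/5 + 7*τ/6 + 39/28.
Simple pole: residue = g(a) at a = 1, which is 1159/420.


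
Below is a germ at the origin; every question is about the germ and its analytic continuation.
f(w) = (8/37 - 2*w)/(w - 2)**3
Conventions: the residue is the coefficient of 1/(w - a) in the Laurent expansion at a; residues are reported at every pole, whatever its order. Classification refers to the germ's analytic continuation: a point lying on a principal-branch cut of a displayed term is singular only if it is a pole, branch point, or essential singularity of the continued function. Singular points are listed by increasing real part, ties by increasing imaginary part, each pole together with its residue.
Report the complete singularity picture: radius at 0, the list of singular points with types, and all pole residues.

Denominator factor (w - 2)^3: pole of order 3 at 2, modulus 2.
The radius of convergence is the smallest modulus among the singular points: 2.
At the order-3 pole 2 set g(w) = (w - (2))^3*f(w) = 8/37 - 2*w.
Order-3 pole: residue = g''(a)/2; g''(2) = 0, so the residue is 0.

Radius of convergence at 0: 2.
At 2: a pole of order 3; residue 0.


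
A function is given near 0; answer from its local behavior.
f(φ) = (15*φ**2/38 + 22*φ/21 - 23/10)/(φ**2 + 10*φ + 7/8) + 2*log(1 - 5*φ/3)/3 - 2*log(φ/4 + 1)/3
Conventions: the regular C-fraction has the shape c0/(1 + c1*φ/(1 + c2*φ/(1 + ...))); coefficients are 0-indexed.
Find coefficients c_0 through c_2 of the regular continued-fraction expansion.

Taylor coefficients (expand at 0): a_0 = -92/35, a_1 = 3775/126, a_2 = -712798217/2010960.
c0 = a_0 = -92/35. Peel one level at a time: if S = 1 + c*φ/S' with S'(0) = 1, then c is the φ-coefficient of S and S' = c*φ/(S - 1).
S_1 = c0/f = 1 + (18875/1656)*φ + (-112484303/22795668)*φ^2 + ...; c1 = 18875/1656.
S_2 = c1*φ/(S_1 - 1) = 1 + (224968606/519647625)*φ + ...; c2 = 224968606/519647625.

The regular C-fraction coefficients are [-92/35, 18875/1656, 224968606/519647625].


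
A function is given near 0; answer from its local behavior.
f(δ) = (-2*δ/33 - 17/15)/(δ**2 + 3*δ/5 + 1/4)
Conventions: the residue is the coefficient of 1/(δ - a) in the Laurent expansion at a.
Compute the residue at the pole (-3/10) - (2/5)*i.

The factor δ**2 + 3*δ/5 + 1/4 splits as (δ - a)(δ - a') with a = (-3/10) - (2/5)*i, a' = (-3/10) + (2/5)*i. At the order-1 pole a set g(δ) = (δ - a)*f(δ) = [-2*δ/33 - 17/15] / (δ - a').
Simple pole: residue = g(a) at a = (-3/10) - (2/5)*i, which is (-1/33) - (46/33)*i.

The residue is (-1/33) - (46/33)*i.


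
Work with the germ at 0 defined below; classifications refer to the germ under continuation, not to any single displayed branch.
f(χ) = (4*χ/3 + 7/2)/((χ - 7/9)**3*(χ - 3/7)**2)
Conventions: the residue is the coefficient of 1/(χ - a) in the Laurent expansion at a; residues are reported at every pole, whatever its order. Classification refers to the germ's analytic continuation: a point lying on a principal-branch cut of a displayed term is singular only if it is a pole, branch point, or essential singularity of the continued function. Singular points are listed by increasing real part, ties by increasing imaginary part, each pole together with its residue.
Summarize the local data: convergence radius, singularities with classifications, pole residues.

Denominator factor (χ - 3/7)^2: pole of order 2 at 3/7, modulus 3/7.
Denominator factor (χ - 7/9)^3: pole of order 3 at 7/9, modulus 7/9.
The radius of convergence is the smallest modulus among the singular points: 3/7.
At the order-2 pole 3/7 set g(χ) = (χ - (3/7))^2*f(χ) = (4*χ/3 + 7/2)/(χ - 7/9)**3.
Order-2 pole: residue = g'(a); g'(3/7) = -399491757/468512, so the residue is -399491757/468512.
At the order-3 pole 7/9 set g(χ) = (χ - (7/9))^3*f(χ) = (4*χ/3 + 7/2)/(χ - 3/7)**2.
Order-3 pole: residue = g''(a)/2; g''(7/9) = 399491757/234256, so the residue is 399491757/468512.
List the singular points by increasing real part (a conjugate pair: the negative imaginary part first).

Radius of convergence at 0: 3/7.
At 3/7: a pole of order 2; residue -399491757/468512.
At 7/9: a pole of order 3; residue 399491757/468512.


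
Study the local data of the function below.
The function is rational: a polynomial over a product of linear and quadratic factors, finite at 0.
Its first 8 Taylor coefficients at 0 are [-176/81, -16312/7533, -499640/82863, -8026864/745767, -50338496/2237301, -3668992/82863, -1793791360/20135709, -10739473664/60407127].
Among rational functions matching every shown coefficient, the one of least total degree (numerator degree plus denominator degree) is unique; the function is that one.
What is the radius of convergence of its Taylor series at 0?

No rational of total degree below 5 reproduces all 8 coefficients; solving the [2/3] Pade equations on them gives f(ξ) = (-3*ξ**2/11 + 25*ξ/31 + 22/9)/((ξ - 1/2)*(ξ + 3/2)**2), whose expansion matches every shown term.
Denominator factor (ξ + 3/2)^2: pole of order 2 at -3/2, modulus 3/2.
Denominator factor (ξ - 1/2): pole of order 1 at 1/2, modulus 1/2.
The radius of convergence is the smallest modulus among the singular points: 1/2.

The radius of convergence is 1/2.


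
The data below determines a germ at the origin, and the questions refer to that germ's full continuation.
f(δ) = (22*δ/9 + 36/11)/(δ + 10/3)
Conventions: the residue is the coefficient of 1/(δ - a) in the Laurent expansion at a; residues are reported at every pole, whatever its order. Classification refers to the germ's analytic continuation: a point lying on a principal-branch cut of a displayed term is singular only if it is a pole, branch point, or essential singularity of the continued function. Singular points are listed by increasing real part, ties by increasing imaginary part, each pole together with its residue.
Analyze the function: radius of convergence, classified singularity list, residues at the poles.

Denominator factor (δ + 10/3): pole of order 1 at -10/3, modulus 10/3.
The radius of convergence is the smallest modulus among the singular points: 10/3.
At the order-1 pole -10/3 set g(δ) = (δ - (-10/3))*f(δ) = 22*δ/9 + 36/11.
Simple pole: residue = g(a) at a = -10/3, which is -1448/297.

Radius of convergence at 0: 10/3.
At -10/3: a pole of order 1; residue -1448/297.


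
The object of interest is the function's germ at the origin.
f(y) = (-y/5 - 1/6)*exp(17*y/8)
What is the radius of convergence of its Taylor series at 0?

The factor exp(17*y/8) is entire and contributes no finite singular point.
The polynomial part has no poles.
No finite singular points: the Taylor series at 0 converges everywhere.

The radius of convergence is infinite.


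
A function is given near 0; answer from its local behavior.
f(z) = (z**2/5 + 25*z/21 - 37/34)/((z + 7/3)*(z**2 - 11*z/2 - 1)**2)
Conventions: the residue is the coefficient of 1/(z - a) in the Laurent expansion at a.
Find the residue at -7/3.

At the order-1 pole -7/3 set g(z) = (z - (-7/3))*f(z) = (z**2/5 + 25*z/21 - 37/34)/(z**2 - 11*z/2 - 1)**2.
Simple pole: residue = g(a) at a = -7/3, which is -76482/8221285.

The residue is -76482/8221285.


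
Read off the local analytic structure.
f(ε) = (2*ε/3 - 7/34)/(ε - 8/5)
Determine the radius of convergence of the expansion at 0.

The radius of convergence is 8/5.

Denominator factor (ε - 8/5): pole of order 1 at 8/5, modulus 8/5.
The radius of convergence is the smallest modulus among the singular points: 8/5.


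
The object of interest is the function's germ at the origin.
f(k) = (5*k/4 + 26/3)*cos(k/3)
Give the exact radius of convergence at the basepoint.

The factor cos(k/3) is entire and contributes no finite singular point.
The polynomial part has no poles.
No finite singular points: the Taylor series at 0 converges everywhere.

The radius of convergence is infinite.


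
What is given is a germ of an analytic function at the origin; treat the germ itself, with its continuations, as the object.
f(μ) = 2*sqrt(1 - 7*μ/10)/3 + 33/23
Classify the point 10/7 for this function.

The term (2/3)*sqrt(1 - μ/(10/7)) has argument 1 - 10/7/(10/7) = 0 at 10/7: a square-root (algebraic, two-sheeted) branch point; the remaining terms are analytic or single-valued there.

The point is an algebraic (square-root) branch point.


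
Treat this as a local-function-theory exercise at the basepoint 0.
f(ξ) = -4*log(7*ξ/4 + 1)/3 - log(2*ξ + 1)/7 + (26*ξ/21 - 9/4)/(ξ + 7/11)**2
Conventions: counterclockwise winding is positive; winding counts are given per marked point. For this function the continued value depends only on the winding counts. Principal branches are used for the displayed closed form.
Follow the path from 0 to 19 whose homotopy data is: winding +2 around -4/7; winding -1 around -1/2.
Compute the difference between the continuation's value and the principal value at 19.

Continued minus principal equals -(106/21)*pi*i.

The rational part is single-valued and drops out of the difference; each branch term changes only by its own monodromy.
(-1/7)*log(1 - ξ/(-1/2)): each positive loop around -1/2 adds 2*pi*i to the log, so winding -1 contributes (-1/7)*(-1)*2*pi*i = (2/7)*pi*i.
(-4/3)*log(1 - ξ/(-4/7)): each positive loop around -4/7 adds 2*pi*i to the log, so winding +2 contributes (-4/3)*(2)*2*pi*i = -(16/3)*pi*i.
Summing the contributions at ξ = 19 gives -(106/21)*pi*i.


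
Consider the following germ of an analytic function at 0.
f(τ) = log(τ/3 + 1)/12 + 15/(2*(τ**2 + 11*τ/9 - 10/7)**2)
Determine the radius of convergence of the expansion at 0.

Denominator factor (τ**2 + 11*τ/9 - 10/7)^2: discriminant 4087/567, real irrational roots -11/18 + (1/126)*sqrt(28609) and -11/18 - (1/126)*sqrt(28609); poles of order 2, moduli -11/18 + (1/126)*sqrt(28609) and 11/18 + (1/126)*sqrt(28609).
Branch term (1/12)*log(1 - τ/(-3)): its argument vanishes at τ = -3, a logarithmic branch point, modulus 3.
The radius of convergence is the smallest modulus among the singular points: -11/18 + (1/126)*sqrt(28609).

The radius of convergence is -11/18 + (1/126)*sqrt(28609).


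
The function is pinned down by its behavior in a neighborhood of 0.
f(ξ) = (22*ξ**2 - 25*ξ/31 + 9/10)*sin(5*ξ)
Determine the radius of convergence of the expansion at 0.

The radius of convergence is infinite.

The factor sin(5*ξ) is entire and contributes no finite singular point.
The polynomial part has no poles.
No finite singular points: the Taylor series at 0 converges everywhere.


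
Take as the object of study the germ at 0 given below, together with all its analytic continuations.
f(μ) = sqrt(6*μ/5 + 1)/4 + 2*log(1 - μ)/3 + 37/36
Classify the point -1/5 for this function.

There is no denominator, hence no pole anywhere.
Branch term log(1 - μ/(1)): argument at -1/5 is 6/5, nonzero, so -1/5 is not its branch point (a point on a principal cut is still regular for the continued germ).
Branch term sqrt(1 - μ/(-5/6)): argument at -1/5 is 19/25, nonzero, so -1/5 is not its branch point (a point on a principal cut is still regular for the continued germ).
So the germ continues analytically to -1/5.

The point is a regular point.


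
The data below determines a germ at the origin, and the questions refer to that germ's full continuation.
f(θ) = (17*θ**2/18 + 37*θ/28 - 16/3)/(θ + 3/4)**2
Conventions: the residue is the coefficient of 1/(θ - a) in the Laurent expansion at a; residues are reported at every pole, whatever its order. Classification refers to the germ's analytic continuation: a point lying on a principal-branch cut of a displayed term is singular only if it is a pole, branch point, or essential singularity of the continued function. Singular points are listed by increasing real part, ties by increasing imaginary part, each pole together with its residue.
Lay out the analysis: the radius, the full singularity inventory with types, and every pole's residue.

Denominator factor (θ + 3/4)^2: pole of order 2 at -3/4, modulus 3/4.
The radius of convergence is the smallest modulus among the singular points: 3/4.
At the order-2 pole -3/4 set g(θ) = (θ - (-3/4))^2*f(θ) = 17*θ**2/18 + 37*θ/28 - 16/3.
Order-2 pole: residue = g'(a); g'(-3/4) = -2/21, so the residue is -2/21.

Radius of convergence at 0: 3/4.
At -3/4: a pole of order 2; residue -2/21.


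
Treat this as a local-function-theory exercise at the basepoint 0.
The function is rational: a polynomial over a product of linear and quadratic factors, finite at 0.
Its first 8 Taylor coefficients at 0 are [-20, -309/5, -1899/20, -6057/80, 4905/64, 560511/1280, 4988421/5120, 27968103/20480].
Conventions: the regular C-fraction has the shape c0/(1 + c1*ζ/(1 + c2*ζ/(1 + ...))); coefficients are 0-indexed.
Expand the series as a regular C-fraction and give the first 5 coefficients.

Taylor coefficients (read off): a_0 = -20, a_1 = -309/5, a_2 = -1899/20, a_3 = -6057/80, a_4 = 4905/64.
c0 = a_0 = -20. Peel one level at a time: if S = 1 + c*ζ/S' with S'(0) = 1, then c is the ζ-coefficient of S and S' = c*ζ/(S - 1).
S_1 = c0/f = 1 + (-309/100)*ζ + (24003/5000)*ζ^2 + ...; c1 = -309/100.
S_2 = c1*ζ/(S_1 - 1) = 1 + (8001/5150)*ζ + (48183/42436)*ζ^2 + ...; c2 = 8001/5150.
S_3 = c2*ζ/(S_2 - 1) = 1 + (-401525/549402)*ζ + (-10038125/28451556)*ζ^2 + ...; c3 = -401525/549402.
S_4 = c3*ζ/(S_3 - 1) = 1 + (-2575/5334)*ζ + ...; c4 = -2575/5334.

The regular C-fraction coefficients are [-20, -309/100, 8001/5150, -401525/549402, -2575/5334].


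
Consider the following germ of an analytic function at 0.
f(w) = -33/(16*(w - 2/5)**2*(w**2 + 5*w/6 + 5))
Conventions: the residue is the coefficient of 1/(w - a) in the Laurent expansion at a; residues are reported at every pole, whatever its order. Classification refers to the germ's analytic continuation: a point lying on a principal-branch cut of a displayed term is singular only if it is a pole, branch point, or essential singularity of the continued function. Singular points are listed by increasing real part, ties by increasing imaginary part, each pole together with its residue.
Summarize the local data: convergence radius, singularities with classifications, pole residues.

Denominator factor (w**2 + 5*w/6 + 5): discriminant -695/36, complex-conjugate roots (-5/12) + ((1/12)*sqrt(695))*i and (-5/12) - ((1/12)*sqrt(695))*i; poles of order 1, moduli sqrt(5) and sqrt(5).
Denominator factor (w - 2/5)^2: pole of order 2 at 2/5, modulus 2/5.
The radius of convergence is the smallest modulus among the singular points: 2/5.
The factor w**2 + 5*w/6 + 5 splits as (w - a)(w - a') with a = (-5/12) - ((1/12)*sqrt(695))*i, a' = (-5/12) + ((1/12)*sqrt(695))*i. At the order-1 pole a set g(w) = (w - a)*f(w) = [-33/(16*(w - 2/5)**2)] / (w - a').
Simple pole: residue = g(a) at a = (-5/12) - ((1/12)*sqrt(695))*i, which is (-606375/10863616) + ((3706065/1510042624)*sqrt(695))*i.
The factor w**2 + 5*w/6 + 5 splits as (w - a)(w - a') with a = (-5/12) + ((1/12)*sqrt(695))*i, a' = (-5/12) - ((1/12)*sqrt(695))*i. At the order-1 pole a set g(w) = (w - a)*f(w) = [-33/(16*(w - 2/5)**2)] / (w - a').
Simple pole: residue = g(a) at a = (-5/12) + ((1/12)*sqrt(695))*i, which is (-606375/10863616) - ((3706065/1510042624)*sqrt(695))*i.
At the order-2 pole 2/5 set g(w) = (w - (2/5))^2*f(w) = -33/(16*(w**2 + 5*w/6 + 5)).
Order-2 pole: residue = g'(a); g'(2/5) = 606375/5431808, so the residue is 606375/5431808.
List the singular points by increasing real part (a conjugate pair: the negative imaginary part first).

Radius of convergence at 0: 2/5.
At (-5/12) - ((1/12)*sqrt(695))*i: a pole of order 1; residue (-606375/10863616) + ((3706065/1510042624)*sqrt(695))*i.
At (-5/12) + ((1/12)*sqrt(695))*i: a pole of order 1; residue (-606375/10863616) - ((3706065/1510042624)*sqrt(695))*i.
At 2/5: a pole of order 2; residue 606375/5431808.


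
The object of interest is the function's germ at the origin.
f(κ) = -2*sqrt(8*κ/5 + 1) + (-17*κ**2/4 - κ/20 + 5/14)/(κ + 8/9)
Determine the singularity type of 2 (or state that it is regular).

Denominator factors: κ + 8/9 = 26/9 at κ = 2 — none vanishes.
Branch term sqrt(1 - κ/(-5/8)): argument at 2 is 21/5, nonzero, so 2 is not its branch point (a point on a principal cut is still regular for the continued germ).
So the germ continues analytically to 2.

The point is a regular point.


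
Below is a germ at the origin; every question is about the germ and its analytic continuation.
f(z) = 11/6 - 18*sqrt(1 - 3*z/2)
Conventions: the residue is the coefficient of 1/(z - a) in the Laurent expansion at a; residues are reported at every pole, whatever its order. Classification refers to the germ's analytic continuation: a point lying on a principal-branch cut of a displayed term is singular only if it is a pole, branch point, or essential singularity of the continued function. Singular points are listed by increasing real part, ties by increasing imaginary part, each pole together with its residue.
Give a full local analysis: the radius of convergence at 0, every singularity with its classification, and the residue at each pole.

Branch term (-18)*sqrt(1 - z/(2/3)): its argument vanishes at z = 2/3, a square-root branch point, modulus 2/3.
The radius of convergence is the smallest modulus among the singular points: 2/3.

Radius of convergence at 0: 2/3.
At 2/3: an algebraic (square-root) branch point.


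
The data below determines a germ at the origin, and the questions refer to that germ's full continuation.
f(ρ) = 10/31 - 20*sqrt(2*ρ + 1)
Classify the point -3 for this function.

The point is a regular point.

There is no denominator, hence no pole anywhere.
Branch term sqrt(1 - ρ/(-1/2)): argument at -3 is -5, nonzero, so -3 is not its branch point (a point on a principal cut is still regular for the continued germ).
So the germ continues analytically to -3.


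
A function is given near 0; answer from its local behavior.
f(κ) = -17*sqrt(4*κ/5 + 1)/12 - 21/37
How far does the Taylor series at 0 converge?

The radius of convergence is 5/4.

Branch term (-17/12)*sqrt(1 - κ/(-5/4)): its argument vanishes at κ = -5/4, a square-root branch point, modulus 5/4.
The radius of convergence is the smallest modulus among the singular points: 5/4.


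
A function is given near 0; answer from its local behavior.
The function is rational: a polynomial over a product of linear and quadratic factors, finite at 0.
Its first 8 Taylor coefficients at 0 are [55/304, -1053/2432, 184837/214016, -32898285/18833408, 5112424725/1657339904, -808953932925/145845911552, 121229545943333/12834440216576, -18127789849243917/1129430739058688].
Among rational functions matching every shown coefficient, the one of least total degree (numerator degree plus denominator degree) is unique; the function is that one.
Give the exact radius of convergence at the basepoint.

No rational of total degree below 6 reproduces all 8 coefficients; solving the [1/5] Pade equations on them gives f(k) = (2*k/5 - 11/38)/((k - 8/5)*(k**2 - 9*k/11 - 1)**2), whose expansion matches every shown term.
Denominator factor (k - 8/5): pole of order 1 at 8/5, modulus 8/5.
Denominator factor (k**2 - 9*k/11 - 1)^2: discriminant 565/121, real irrational roots 9/22 + (1/22)*sqrt(565) and 9/22 - (1/22)*sqrt(565); poles of order 2, moduli 9/22 + (1/22)*sqrt(565) and -9/22 + (1/22)*sqrt(565).
The radius of convergence is the smallest modulus among the singular points: -9/22 + (1/22)*sqrt(565).

The radius of convergence is -9/22 + (1/22)*sqrt(565).


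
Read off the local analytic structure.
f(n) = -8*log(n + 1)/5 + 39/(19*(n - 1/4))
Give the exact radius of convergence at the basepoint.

Denominator factor (n - 1/4): pole of order 1 at 1/4, modulus 1/4.
Branch term (-8/5)*log(1 - n/(-1)): its argument vanishes at n = -1, a logarithmic branch point, modulus 1.
The radius of convergence is the smallest modulus among the singular points: 1/4.

The radius of convergence is 1/4.


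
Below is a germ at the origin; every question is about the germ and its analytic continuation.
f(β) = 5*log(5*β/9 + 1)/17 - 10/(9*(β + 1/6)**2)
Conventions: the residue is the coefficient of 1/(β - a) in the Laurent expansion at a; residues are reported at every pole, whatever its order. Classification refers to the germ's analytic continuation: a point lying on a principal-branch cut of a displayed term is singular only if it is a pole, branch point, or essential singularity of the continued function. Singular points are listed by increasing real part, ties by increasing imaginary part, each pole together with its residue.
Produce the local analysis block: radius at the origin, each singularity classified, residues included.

Denominator factor (β + 1/6)^2: pole of order 2 at -1/6, modulus 1/6.
Branch term (5/17)*log(1 - β/(-9/5)): its argument vanishes at β = -9/5, a logarithmic branch point, modulus 9/5.
The radius of convergence is the smallest modulus among the singular points: 1/6.
The branch term is analytic at -1/6 and contributes nothing to the residue; only the rational part matters.
At the order-2 pole -1/6 set g(β) = (β - (-1/6))^2*(rational part) = -10/9.
Order-2 pole: residue = g'(a); g'(-1/6) = 0, so the residue is 0.
List the singular points by increasing real part (a conjugate pair: the negative imaginary part first).

Radius of convergence at 0: 1/6.
At -9/5: a logarithmic branch point.
At -1/6: a pole of order 2; residue 0.


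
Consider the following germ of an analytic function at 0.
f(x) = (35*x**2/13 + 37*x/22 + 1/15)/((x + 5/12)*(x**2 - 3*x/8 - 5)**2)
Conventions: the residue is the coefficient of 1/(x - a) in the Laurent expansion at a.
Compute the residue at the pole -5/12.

The residue is -9884736/1293452875.

At the order-1 pole -5/12 set g(x) = (x - (-5/12))*f(x) = (35*x**2/13 + 37*x/22 + 1/15)/(x**2 - 3*x/8 - 5)**2.
Simple pole: residue = g(a) at a = -5/12, which is -9884736/1293452875.


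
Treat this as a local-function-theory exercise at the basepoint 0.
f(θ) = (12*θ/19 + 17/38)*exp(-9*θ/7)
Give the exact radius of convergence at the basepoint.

The factor exp(-9*θ/7) is entire and contributes no finite singular point.
The polynomial part has no poles.
No finite singular points: the Taylor series at 0 converges everywhere.

The radius of convergence is infinite.


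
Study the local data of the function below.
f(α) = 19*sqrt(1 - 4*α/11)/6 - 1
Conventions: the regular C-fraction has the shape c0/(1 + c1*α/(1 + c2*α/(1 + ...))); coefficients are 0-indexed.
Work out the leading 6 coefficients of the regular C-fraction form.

The regular C-fraction coefficients are [13/6, 38/143, -51/143, -13/561, -89/561, -51/979].

Taylor coefficients (expand at 0): a_0 = 13/6, a_1 = -19/33, a_2 = -19/363, a_3 = -38/3993, a_4 = -95/43923, a_5 = -266/483153.
c0 = a_0 = 13/6. Peel one level at a time: if S = 1 + c*α/S' with S'(0) = 1, then c is the α-coefficient of S and S' = c*α/(S - 1).
S_1 = c0/f = 1 + (38/143)*α + (1938/20449)*α^2 + ...; c1 = 38/143.
S_2 = c1*α/(S_1 - 1) = 1 + (-51/143)*α + (-1/121)*α^2 + ...; c2 = -51/143.
S_3 = c2*α/(S_2 - 1) = 1 + (-13/561)*α + (-1157/314721)*α^2 + ...; c3 = -13/561.
S_4 = c3*α/(S_3 - 1) = 1 + (-89/561)*α + (-1/121)*α^2 + ...; c4 = -89/561.
S_5 = c4*α/(S_4 - 1) = 1 + (-51/979)*α + ...; c5 = -51/979.


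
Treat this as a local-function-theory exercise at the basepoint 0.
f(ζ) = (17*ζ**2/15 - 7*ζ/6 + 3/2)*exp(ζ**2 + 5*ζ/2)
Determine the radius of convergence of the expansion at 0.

The factor exp(ζ**2 + 5*ζ/2) is entire and contributes no finite singular point.
The polynomial part has no poles.
No finite singular points: the Taylor series at 0 converges everywhere.

The radius of convergence is infinite.


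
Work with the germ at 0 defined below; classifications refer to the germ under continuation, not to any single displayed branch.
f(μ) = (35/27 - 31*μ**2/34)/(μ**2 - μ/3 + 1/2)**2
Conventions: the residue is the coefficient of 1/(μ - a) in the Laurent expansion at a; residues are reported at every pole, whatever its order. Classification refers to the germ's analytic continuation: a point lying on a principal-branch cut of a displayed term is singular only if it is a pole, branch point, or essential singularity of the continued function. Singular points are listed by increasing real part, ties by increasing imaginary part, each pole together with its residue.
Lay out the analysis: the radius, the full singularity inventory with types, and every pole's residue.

Denominator factor (μ**2 - μ/3 + 1/2)^2: discriminant -17/9, complex-conjugate roots (1/6) + ((1/6)*sqrt(17))*i and (1/6) - ((1/6)*sqrt(17))*i; poles of order 2, moduli (1/2)*sqrt(2) and (1/2)*sqrt(2).
The radius of convergence is the smallest modulus among the singular points: (1/2)*sqrt(2).
The factor μ**2 - μ/3 + 1/2 splits as (μ - a)(μ - a') with a = (1/6) - ((1/6)*sqrt(17))*i, a' = (1/6) + ((1/6)*sqrt(17))*i. At the order-2 pole a set g(μ) = (μ - a)^2*f(μ) = [35/27 - 31*μ**2/34] / (μ - a')^2.
Order-2 pole: residue = g'(a); g'((1/6) - ((1/6)*sqrt(17))*i) = ((1543/9826)*sqrt(17))*i, so the residue is ((1543/9826)*sqrt(17))*i.
The factor μ**2 - μ/3 + 1/2 splits as (μ - a)(μ - a') with a = (1/6) + ((1/6)*sqrt(17))*i, a' = (1/6) - ((1/6)*sqrt(17))*i. At the order-2 pole a set g(μ) = (μ - a)^2*f(μ) = [35/27 - 31*μ**2/34] / (μ - a')^2.
Order-2 pole: residue = g'(a); g'((1/6) + ((1/6)*sqrt(17))*i) = -((1543/9826)*sqrt(17))*i, so the residue is -((1543/9826)*sqrt(17))*i.
List the singular points by increasing real part (a conjugate pair: the negative imaginary part first).

Radius of convergence at 0: (1/2)*sqrt(2).
At (1/6) - ((1/6)*sqrt(17))*i: a pole of order 2; residue ((1543/9826)*sqrt(17))*i.
At (1/6) + ((1/6)*sqrt(17))*i: a pole of order 2; residue -((1543/9826)*sqrt(17))*i.


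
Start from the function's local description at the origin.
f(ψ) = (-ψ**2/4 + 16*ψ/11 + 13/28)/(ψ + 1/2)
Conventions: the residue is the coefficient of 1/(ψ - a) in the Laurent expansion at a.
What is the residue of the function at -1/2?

The residue is -401/1232.

At the order-1 pole -1/2 set g(ψ) = (ψ - (-1/2))*f(ψ) = -ψ**2/4 + 16*ψ/11 + 13/28.
Simple pole: residue = g(a) at a = -1/2, which is -401/1232.
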